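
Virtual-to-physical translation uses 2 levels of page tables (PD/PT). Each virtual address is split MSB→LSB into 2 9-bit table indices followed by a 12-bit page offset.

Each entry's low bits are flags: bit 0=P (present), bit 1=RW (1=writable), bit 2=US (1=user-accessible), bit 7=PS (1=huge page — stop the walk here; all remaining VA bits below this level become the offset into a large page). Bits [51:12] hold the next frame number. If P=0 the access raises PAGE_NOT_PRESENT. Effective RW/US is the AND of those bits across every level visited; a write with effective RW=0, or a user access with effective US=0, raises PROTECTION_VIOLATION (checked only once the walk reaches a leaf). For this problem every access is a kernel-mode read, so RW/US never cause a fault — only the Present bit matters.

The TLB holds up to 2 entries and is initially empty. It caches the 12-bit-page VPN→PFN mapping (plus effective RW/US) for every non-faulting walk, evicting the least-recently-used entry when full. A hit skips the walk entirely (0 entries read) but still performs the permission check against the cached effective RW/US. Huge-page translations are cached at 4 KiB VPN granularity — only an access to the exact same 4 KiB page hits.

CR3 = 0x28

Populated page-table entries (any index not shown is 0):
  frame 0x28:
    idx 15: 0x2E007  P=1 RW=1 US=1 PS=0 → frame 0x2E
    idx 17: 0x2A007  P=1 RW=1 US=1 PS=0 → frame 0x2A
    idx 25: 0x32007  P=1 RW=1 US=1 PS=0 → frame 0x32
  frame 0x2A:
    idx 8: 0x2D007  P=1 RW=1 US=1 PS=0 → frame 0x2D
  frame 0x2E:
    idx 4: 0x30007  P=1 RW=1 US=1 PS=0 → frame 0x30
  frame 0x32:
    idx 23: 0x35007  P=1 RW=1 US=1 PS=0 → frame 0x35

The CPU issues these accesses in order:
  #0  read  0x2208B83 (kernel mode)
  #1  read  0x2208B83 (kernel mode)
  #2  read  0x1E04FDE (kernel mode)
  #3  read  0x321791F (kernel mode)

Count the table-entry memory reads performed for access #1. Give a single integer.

Per-access translation:
#0 VA=0x2208B83 (r,kernel):
  [0] read 0x28 idx=17: raw=0x2A007 flags P=1 W=1 U=1 S=0
  [1] read 0x2A idx=8: raw=0x2D007 flags P=1 W=1 U=1 S=0
  → PA=0x2DB83  (2 entries read)
#1 VA=0x2208B83 (r,kernel):
  TLB hit vpn=0x2208 → PA=0x2DB83
#2 VA=0x1E04FDE (r,kernel):
  [0] read 0x28 idx=15: raw=0x2E007 flags P=1 W=1 U=1 S=0
  [1] read 0x2E idx=4: raw=0x30007 flags P=1 W=1 U=1 S=0
  → PA=0x30FDE  (2 entries read)
#3 VA=0x321791F (r,kernel):
  [0] read 0x28 idx=25: raw=0x32007 flags P=1 W=1 U=1 S=0
  [1] read 0x32 idx=23: raw=0x35007 flags P=1 W=1 U=1 S=0
  → PA=0x3591F  (2 entries read)

Entries read for #1: 0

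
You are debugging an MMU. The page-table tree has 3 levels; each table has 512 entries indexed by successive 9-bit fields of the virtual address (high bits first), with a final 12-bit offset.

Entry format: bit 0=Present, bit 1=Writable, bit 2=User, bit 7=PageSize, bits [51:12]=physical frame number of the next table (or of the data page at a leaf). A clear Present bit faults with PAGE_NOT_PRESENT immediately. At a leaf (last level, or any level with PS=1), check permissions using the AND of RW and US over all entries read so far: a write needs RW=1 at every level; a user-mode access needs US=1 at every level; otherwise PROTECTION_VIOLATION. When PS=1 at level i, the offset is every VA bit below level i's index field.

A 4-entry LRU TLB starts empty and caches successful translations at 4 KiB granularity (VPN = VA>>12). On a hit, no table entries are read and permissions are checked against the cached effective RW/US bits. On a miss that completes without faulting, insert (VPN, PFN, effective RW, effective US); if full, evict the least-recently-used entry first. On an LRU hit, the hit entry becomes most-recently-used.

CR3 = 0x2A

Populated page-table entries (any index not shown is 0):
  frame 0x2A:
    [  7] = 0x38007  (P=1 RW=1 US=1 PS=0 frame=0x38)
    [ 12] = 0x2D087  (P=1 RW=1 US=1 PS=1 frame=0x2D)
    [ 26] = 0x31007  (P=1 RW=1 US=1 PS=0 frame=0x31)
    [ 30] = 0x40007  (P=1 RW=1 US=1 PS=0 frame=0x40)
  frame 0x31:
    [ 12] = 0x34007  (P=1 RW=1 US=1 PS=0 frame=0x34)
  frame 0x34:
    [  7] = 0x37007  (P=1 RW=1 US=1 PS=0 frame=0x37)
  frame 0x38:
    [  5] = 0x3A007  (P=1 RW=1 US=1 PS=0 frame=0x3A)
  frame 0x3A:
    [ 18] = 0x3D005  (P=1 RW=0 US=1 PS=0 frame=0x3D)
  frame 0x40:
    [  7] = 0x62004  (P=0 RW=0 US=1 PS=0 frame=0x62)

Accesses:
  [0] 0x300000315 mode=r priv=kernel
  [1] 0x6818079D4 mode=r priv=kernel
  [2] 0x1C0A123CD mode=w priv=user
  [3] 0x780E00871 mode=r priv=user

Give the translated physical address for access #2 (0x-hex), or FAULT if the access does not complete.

Walk each access:
#0 VA=0x300000315 (r,kernel):
  L0 @0x2A[12] → 0x2D087  P=1,RW=1,US=1,PS=1
  ⇒ phys 0x2D315 (huge @L0)  [1 reads]
#1 VA=0x6818079D4 (r,kernel):
  L0 @0x2A[26] → 0x31007  P=1,RW=1,US=1,PS=0
  L1 @0x31[12] → 0x34007  P=1,RW=1,US=1,PS=0
  L2 @0x34[7] → 0x37007  P=1,RW=1,US=1,PS=0
  ⇒ phys 0x379D4  [3 reads]
#2 VA=0x1C0A123CD (w,user):
  L0 @0x2A[7] → 0x38007  P=1,RW=1,US=1,PS=0
  L1 @0x38[5] → 0x3A007  P=1,RW=1,US=1,PS=0
  L2 @0x3A[18] → 0x3D005  P=1,RW=0,US=1,PS=0
  → PROTECTION_VIOLATION  (3 entries read)
#3 VA=0x780E00871 (r,user):
  L0 @0x2A[30] → 0x40007  P=1,RW=1,US=1,PS=0
  L1 @0x40[7] → 0x62004  P=0,RW=0,US=1,PS=0
  → PAGE_NOT_PRESENT  (2 entries read)

Access #2 PA: FAULT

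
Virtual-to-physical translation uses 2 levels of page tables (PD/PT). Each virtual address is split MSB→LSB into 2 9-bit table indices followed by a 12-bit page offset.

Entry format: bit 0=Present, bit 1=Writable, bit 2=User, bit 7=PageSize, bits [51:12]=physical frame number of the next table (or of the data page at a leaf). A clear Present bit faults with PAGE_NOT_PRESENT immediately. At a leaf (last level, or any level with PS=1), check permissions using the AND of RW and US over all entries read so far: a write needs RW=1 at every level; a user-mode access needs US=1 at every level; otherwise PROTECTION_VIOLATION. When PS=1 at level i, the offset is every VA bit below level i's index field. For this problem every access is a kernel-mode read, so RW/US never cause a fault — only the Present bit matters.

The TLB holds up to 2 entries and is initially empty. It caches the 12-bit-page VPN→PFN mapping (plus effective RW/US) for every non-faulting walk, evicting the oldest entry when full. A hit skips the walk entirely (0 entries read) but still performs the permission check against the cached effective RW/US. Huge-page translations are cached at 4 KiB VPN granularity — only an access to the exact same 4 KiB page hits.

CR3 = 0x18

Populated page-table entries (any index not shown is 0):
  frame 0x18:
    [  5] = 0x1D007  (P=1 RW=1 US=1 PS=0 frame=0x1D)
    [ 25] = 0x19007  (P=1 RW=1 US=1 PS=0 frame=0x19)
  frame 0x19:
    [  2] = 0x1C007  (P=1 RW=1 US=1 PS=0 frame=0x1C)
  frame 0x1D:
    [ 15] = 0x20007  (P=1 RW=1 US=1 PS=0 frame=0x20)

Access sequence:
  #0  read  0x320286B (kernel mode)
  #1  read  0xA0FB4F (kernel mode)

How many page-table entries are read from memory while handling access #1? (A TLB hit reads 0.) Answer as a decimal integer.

Per-access translation:
#0 VA=0x320286B (r,kernel):
  L0 @0x18[25] → 0x19007  P=1,RW=1,US=1,PS=0
  L1 @0x19[2] → 0x1C007  P=1,RW=1,US=1,PS=0
  ✓ 0x1C86B  — 2 lookups
#1 VA=0xA0FB4F (r,kernel):
  L0 @0x18[5] → 0x1D007  P=1,RW=1,US=1,PS=0
  L1 @0x1D[15] → 0x20007  P=1,RW=1,US=1,PS=0
  ✓ 0x20B4F  — 2 lookups

Entries read for #1: 2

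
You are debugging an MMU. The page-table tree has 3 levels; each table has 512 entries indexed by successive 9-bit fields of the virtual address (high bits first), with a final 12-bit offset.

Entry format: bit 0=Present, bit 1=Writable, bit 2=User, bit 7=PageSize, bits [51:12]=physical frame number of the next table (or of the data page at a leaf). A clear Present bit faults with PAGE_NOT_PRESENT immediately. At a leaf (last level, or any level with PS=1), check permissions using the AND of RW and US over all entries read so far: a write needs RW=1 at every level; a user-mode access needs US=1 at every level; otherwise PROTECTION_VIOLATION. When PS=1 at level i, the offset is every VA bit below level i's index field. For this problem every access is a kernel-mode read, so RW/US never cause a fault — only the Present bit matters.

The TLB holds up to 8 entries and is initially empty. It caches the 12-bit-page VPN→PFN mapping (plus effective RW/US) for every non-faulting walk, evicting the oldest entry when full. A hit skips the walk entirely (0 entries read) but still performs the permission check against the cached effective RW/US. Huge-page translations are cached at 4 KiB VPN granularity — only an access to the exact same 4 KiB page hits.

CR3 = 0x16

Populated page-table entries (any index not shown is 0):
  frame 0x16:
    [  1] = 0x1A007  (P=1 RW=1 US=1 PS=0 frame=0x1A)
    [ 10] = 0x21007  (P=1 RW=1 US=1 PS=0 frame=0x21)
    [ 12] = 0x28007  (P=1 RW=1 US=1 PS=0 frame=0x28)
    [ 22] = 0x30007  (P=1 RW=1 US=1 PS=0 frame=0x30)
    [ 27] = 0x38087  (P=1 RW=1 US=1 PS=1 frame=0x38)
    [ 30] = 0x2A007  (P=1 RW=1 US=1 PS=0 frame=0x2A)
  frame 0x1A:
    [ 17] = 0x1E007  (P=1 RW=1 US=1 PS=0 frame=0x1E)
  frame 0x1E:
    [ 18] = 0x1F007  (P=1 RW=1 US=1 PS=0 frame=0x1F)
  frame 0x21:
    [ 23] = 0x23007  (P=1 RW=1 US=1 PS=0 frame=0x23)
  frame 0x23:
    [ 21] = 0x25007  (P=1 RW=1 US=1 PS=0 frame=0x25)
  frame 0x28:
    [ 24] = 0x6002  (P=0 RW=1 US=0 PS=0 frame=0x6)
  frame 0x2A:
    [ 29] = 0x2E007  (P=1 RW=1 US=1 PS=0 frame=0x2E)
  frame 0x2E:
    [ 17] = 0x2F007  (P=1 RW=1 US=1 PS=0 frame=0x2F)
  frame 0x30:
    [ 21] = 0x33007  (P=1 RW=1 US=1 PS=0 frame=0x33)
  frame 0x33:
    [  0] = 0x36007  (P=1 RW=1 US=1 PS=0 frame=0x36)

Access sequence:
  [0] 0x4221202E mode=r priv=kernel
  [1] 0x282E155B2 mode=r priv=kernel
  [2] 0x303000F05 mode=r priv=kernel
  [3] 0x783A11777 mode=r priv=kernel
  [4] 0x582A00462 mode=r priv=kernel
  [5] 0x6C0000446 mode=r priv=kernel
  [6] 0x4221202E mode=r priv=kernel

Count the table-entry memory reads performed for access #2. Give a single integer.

Trace:
#0 VA=0x4221202E (r,kernel):
  [0] read 0x16 idx=1: raw=0x1A007 flags P=1 W=1 U=1 S=0
  [1] read 0x1A idx=17: raw=0x1E007 flags P=1 W=1 U=1 S=0
  [2] read 0x1E idx=18: raw=0x1F007 flags P=1 W=1 U=1 S=0
  ✓ 0x1F02E  — 3 lookups
#1 VA=0x282E155B2 (r,kernel):
  [0] read 0x16 idx=10: raw=0x21007 flags P=1 W=1 U=1 S=0
  [1] read 0x21 idx=23: raw=0x23007 flags P=1 W=1 U=1 S=0
  [2] read 0x23 idx=21: raw=0x25007 flags P=1 W=1 U=1 S=0
  ✓ 0x255B2  — 3 lookups
#2 VA=0x303000F05 (r,kernel):
  [0] read 0x16 idx=12: raw=0x28007 flags P=1 W=1 U=1 S=0
  [1] read 0x28 idx=24: raw=0x6002 flags P=0 W=1 U=0 S=0
  → PAGE_NOT_PRESENT  (2 entries read)
#3 VA=0x783A11777 (r,kernel):
  [0] read 0x16 idx=30: raw=0x2A007 flags P=1 W=1 U=1 S=0
  [1] read 0x2A idx=29: raw=0x2E007 flags P=1 W=1 U=1 S=0
  [2] read 0x2E idx=17: raw=0x2F007 flags P=1 W=1 U=1 S=0
  ✓ 0x2F777  — 3 lookups
#4 VA=0x582A00462 (r,kernel):
  [0] read 0x16 idx=22: raw=0x30007 flags P=1 W=1 U=1 S=0
  [1] read 0x30 idx=21: raw=0x33007 flags P=1 W=1 U=1 S=0
  [2] read 0x33 idx=0: raw=0x36007 flags P=1 W=1 U=1 S=0
  ✓ 0x36462  — 3 lookups
#5 VA=0x6C0000446 (r,kernel):
  [0] read 0x16 idx=27: raw=0x38087 flags P=1 W=1 U=1 S=1
  ✓ 0x38446 (huge @L0)  — 1 lookups
#6 VA=0x4221202E (r,kernel):
  TLB hit vpn=0x42212 → PA=0x1F02E

Entries read for #2: 2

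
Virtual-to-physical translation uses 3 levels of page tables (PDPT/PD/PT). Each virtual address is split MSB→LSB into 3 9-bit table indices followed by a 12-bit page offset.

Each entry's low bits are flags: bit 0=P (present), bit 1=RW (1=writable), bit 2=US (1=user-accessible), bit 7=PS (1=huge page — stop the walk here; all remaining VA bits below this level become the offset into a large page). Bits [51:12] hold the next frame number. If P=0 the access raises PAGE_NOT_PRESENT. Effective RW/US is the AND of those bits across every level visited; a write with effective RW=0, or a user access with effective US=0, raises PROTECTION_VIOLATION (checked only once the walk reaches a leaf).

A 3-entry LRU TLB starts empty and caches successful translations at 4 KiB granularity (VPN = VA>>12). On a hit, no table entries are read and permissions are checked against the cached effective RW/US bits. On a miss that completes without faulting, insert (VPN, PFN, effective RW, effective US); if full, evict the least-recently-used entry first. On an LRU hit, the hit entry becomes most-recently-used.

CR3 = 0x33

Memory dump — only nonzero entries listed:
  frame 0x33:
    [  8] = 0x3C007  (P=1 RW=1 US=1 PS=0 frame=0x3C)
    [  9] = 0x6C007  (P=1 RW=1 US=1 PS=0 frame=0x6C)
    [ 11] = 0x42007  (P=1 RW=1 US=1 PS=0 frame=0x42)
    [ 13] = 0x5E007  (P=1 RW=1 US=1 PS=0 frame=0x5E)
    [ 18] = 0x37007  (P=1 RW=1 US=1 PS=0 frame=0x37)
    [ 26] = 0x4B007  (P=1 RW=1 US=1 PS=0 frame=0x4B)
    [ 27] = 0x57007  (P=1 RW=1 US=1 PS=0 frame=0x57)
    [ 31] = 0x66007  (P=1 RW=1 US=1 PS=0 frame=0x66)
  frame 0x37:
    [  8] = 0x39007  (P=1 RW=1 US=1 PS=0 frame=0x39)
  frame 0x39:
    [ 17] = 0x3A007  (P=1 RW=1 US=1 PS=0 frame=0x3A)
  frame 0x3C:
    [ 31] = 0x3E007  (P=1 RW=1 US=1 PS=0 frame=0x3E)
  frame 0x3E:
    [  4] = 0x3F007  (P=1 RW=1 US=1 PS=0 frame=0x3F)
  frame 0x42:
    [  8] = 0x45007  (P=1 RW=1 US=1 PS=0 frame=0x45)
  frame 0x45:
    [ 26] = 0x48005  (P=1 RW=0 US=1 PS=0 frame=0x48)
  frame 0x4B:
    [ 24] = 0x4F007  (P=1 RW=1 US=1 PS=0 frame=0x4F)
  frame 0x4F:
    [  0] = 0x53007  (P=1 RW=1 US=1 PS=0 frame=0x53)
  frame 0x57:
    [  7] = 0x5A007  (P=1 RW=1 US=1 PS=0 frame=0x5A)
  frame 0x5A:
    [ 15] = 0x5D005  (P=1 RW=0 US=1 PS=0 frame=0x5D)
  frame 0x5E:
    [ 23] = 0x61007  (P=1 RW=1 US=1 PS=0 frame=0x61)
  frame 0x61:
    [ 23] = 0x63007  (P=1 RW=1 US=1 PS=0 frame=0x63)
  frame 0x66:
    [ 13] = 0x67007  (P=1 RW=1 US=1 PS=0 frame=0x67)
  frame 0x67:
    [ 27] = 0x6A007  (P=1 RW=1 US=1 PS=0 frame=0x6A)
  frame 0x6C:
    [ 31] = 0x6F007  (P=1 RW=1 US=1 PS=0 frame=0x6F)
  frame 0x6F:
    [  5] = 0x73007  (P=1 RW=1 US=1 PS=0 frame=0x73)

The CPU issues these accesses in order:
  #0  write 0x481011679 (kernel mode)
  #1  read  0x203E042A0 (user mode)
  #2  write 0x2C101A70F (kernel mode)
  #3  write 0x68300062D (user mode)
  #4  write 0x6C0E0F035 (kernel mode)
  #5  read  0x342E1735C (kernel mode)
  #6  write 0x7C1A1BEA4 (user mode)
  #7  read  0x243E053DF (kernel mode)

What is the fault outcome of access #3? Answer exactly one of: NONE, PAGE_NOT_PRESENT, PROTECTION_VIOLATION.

Walk each access:
#0 VA=0x481011679 (w,kernel):
  [0] read 0x33 idx=18: raw=0x37007 flags P=1 W=1 U=1 S=0
  [1] read 0x37 idx=8: raw=0x39007 flags P=1 W=1 U=1 S=0
  [2] read 0x39 idx=17: raw=0x3A007 flags P=1 W=1 U=1 S=0
  ✓ 0x3A679  — 3 lookups
#1 VA=0x203E042A0 (r,user):
  [0] read 0x33 idx=8: raw=0x3C007 flags P=1 W=1 U=1 S=0
  [1] read 0x3C idx=31: raw=0x3E007 flags P=1 W=1 U=1 S=0
  [2] read 0x3E idx=4: raw=0x3F007 flags P=1 W=1 U=1 S=0
  ✓ 0x3F2A0  — 3 lookups
#2 VA=0x2C101A70F (w,kernel):
  [0] read 0x33 idx=11: raw=0x42007 flags P=1 W=1 U=1 S=0
  [1] read 0x42 idx=8: raw=0x45007 flags P=1 W=1 U=1 S=0
  [2] read 0x45 idx=26: raw=0x48005 flags P=1 W=0 U=1 S=0
  ✗ PROTECTION_VIOLATION  [3 reads]
#3 VA=0x68300062D (w,user):
  [0] read 0x33 idx=26: raw=0x4B007 flags P=1 W=1 U=1 S=0
  [1] read 0x4B idx=24: raw=0x4F007 flags P=1 W=1 U=1 S=0
  [2] read 0x4F idx=0: raw=0x53007 flags P=1 W=1 U=1 S=0
  ✓ 0x5362D  — 3 lookups
#4 VA=0x6C0E0F035 (w,kernel):
  [0] read 0x33 idx=27: raw=0x57007 flags P=1 W=1 U=1 S=0
  [1] read 0x57 idx=7: raw=0x5A007 flags P=1 W=1 U=1 S=0
  [2] read 0x5A idx=15: raw=0x5D005 flags P=1 W=0 U=1 S=0
  ✗ PROTECTION_VIOLATION  [3 reads]
#5 VA=0x342E1735C (r,kernel):
  [0] read 0x33 idx=13: raw=0x5E007 flags P=1 W=1 U=1 S=0
  [1] read 0x5E idx=23: raw=0x61007 flags P=1 W=1 U=1 S=0
  [2] read 0x61 idx=23: raw=0x63007 flags P=1 W=1 U=1 S=0
  ✓ 0x6335C  — 3 lookups
#6 VA=0x7C1A1BEA4 (w,user):
  [0] read 0x33 idx=31: raw=0x66007 flags P=1 W=1 U=1 S=0
  [1] read 0x66 idx=13: raw=0x67007 flags P=1 W=1 U=1 S=0
  [2] read 0x67 idx=27: raw=0x6A007 flags P=1 W=1 U=1 S=0
  ✓ 0x6AEA4  — 3 lookups
#7 VA=0x243E053DF (r,kernel):
  [0] read 0x33 idx=9: raw=0x6C007 flags P=1 W=1 U=1 S=0
  [1] read 0x6C idx=31: raw=0x6F007 flags P=1 W=1 U=1 S=0
  [2] read 0x6F idx=5: raw=0x73007 flags P=1 W=1 U=1 S=0
  ✓ 0x733DF  — 3 lookups

Access #3 fault: NONE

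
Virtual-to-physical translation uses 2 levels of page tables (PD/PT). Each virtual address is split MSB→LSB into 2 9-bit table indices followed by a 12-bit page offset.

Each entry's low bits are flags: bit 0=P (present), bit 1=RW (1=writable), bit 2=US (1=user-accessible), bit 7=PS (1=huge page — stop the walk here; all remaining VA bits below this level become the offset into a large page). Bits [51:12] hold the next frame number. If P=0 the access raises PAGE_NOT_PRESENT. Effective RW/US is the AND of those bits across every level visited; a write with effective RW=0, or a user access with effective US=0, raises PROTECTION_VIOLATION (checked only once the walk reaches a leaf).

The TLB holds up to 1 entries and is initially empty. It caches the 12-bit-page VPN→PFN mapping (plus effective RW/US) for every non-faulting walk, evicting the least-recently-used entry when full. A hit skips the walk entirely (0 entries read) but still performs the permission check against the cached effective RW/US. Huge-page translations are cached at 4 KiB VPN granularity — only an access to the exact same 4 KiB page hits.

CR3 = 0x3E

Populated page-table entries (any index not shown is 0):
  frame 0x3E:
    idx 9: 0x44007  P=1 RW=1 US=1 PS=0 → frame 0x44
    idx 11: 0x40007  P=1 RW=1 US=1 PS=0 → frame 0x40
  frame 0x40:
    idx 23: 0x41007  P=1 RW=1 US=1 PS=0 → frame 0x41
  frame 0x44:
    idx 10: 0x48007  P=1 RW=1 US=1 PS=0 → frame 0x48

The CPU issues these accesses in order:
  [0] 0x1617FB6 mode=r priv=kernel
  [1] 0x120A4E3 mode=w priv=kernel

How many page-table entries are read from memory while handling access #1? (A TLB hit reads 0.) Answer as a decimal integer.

Trace:
#0 VA=0x1617FB6 (r,kernel):
  lvl0: tbl 0x3E, slot 11 ⇒ 0x40007 (P1/RW1/US1/PS0)
  lvl1: tbl 0x40, slot 23 ⇒ 0x41007 (P1/RW1/US1/PS0)
  ✓ 0x41FB6  — 2 lookups
#1 VA=0x120A4E3 (w,kernel):
  lvl0: tbl 0x3E, slot 9 ⇒ 0x44007 (P1/RW1/US1/PS0)
  lvl1: tbl 0x44, slot 10 ⇒ 0x48007 (P1/RW1/US1/PS0)
  ✓ 0x484E3  — 2 lookups

Entries read for #1: 2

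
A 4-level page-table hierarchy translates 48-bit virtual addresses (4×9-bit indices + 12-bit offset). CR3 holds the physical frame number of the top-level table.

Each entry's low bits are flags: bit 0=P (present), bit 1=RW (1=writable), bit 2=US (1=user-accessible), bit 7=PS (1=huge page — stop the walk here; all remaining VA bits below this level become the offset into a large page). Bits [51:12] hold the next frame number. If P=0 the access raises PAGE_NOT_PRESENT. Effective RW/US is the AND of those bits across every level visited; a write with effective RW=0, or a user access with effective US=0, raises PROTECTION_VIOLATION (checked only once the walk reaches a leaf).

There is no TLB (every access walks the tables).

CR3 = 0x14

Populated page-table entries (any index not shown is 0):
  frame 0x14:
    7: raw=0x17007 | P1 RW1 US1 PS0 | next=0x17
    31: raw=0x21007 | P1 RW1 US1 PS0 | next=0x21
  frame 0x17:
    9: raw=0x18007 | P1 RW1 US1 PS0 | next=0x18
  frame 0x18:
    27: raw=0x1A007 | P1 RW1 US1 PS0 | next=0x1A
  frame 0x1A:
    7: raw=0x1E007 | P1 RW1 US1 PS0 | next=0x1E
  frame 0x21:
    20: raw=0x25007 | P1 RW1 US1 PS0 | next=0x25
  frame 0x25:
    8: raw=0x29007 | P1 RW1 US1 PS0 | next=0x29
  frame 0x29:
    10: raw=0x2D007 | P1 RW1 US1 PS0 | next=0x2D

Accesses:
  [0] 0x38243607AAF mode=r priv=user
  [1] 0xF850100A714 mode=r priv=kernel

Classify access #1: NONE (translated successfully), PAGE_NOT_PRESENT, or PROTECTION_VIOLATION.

Walk each access:
#0 VA=0x38243607AAF (r,user):
  [0] read 0x14 idx=7: raw=0x17007 flags P=1 W=1 U=1 S=0
  [1] read 0x17 idx=9: raw=0x18007 flags P=1 W=1 U=1 S=0
  [2] read 0x18 idx=27: raw=0x1A007 flags P=1 W=1 U=1 S=0
  [3] read 0x1A idx=7: raw=0x1E007 flags P=1 W=1 U=1 S=0
  → PA=0x1EAAF  (4 entries read)
#1 VA=0xF850100A714 (r,kernel):
  [0] read 0x14 idx=31: raw=0x21007 flags P=1 W=1 U=1 S=0
  [1] read 0x21 idx=20: raw=0x25007 flags P=1 W=1 U=1 S=0
  [2] read 0x25 idx=8: raw=0x29007 flags P=1 W=1 U=1 S=0
  [3] read 0x29 idx=10: raw=0x2D007 flags P=1 W=1 U=1 S=0
  → PA=0x2D714  (4 entries read)

Access #1 fault: NONE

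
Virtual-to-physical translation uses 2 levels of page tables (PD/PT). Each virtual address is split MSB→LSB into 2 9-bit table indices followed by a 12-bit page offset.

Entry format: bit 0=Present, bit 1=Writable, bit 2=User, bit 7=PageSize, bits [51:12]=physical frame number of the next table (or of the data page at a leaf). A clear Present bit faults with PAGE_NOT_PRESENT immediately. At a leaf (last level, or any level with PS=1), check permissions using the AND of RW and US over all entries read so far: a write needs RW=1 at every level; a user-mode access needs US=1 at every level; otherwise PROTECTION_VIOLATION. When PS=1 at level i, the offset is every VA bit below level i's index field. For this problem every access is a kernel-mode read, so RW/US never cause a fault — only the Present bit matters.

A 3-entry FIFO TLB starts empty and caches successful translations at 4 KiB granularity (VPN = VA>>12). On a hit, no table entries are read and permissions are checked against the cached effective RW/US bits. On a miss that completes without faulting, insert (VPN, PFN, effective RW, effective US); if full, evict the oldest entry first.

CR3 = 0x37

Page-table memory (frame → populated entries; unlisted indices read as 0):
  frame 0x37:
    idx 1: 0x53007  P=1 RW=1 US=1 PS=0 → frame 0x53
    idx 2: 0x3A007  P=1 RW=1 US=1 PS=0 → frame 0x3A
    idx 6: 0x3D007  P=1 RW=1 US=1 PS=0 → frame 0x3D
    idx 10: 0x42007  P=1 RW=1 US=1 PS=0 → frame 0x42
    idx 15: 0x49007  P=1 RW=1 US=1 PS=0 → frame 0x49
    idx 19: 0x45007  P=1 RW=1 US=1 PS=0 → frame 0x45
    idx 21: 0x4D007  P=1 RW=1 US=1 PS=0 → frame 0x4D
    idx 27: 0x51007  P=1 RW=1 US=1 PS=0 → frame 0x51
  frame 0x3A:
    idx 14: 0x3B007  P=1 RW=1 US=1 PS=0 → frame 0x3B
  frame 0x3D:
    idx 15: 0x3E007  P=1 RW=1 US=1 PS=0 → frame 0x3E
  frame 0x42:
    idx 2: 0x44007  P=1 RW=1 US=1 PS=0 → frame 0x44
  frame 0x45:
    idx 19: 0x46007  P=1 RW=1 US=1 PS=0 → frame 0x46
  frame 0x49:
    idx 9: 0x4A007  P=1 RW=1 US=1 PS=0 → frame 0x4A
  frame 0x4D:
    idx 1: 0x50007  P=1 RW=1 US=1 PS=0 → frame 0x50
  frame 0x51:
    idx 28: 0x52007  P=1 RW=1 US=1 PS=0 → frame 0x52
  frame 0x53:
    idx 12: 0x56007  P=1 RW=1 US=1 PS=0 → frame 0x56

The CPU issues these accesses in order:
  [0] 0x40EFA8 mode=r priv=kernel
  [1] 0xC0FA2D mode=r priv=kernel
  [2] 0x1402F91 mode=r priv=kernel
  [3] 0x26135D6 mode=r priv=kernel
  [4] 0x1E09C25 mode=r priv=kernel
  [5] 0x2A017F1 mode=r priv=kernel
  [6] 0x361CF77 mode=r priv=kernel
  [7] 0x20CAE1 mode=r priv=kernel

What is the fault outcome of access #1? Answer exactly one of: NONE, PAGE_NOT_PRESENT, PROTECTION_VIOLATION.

Walk each access:
#0 VA=0x40EFA8 (r,kernel):
  L0: frame=0x37 idx=2 entry=0x3A007 [P=1 RW=1 US=1 PS=0]
  L1: frame=0x3A idx=14 entry=0x3B007 [P=1 RW=1 US=1 PS=0]
  ⇒ phys 0x3BFA8  [2 reads]
#1 VA=0xC0FA2D (r,kernel):
  L0: frame=0x37 idx=6 entry=0x3D007 [P=1 RW=1 US=1 PS=0]
  L1: frame=0x3D idx=15 entry=0x3E007 [P=1 RW=1 US=1 PS=0]
  ⇒ phys 0x3EA2D  [2 reads]
#2 VA=0x1402F91 (r,kernel):
  L0: frame=0x37 idx=10 entry=0x42007 [P=1 RW=1 US=1 PS=0]
  L1: frame=0x42 idx=2 entry=0x44007 [P=1 RW=1 US=1 PS=0]
  ⇒ phys 0x44F91  [2 reads]
#3 VA=0x26135D6 (r,kernel):
  L0: frame=0x37 idx=19 entry=0x45007 [P=1 RW=1 US=1 PS=0]
  L1: frame=0x45 idx=19 entry=0x46007 [P=1 RW=1 US=1 PS=0]
  ⇒ phys 0x465D6  [2 reads]
#4 VA=0x1E09C25 (r,kernel):
  L0: frame=0x37 idx=15 entry=0x49007 [P=1 RW=1 US=1 PS=0]
  L1: frame=0x49 idx=9 entry=0x4A007 [P=1 RW=1 US=1 PS=0]
  ⇒ phys 0x4AC25  [2 reads]
#5 VA=0x2A017F1 (r,kernel):
  L0: frame=0x37 idx=21 entry=0x4D007 [P=1 RW=1 US=1 PS=0]
  L1: frame=0x4D idx=1 entry=0x50007 [P=1 RW=1 US=1 PS=0]
  ⇒ phys 0x507F1  [2 reads]
#6 VA=0x361CF77 (r,kernel):
  L0: frame=0x37 idx=27 entry=0x51007 [P=1 RW=1 US=1 PS=0]
  L1: frame=0x51 idx=28 entry=0x52007 [P=1 RW=1 US=1 PS=0]
  ⇒ phys 0x52F77  [2 reads]
#7 VA=0x20CAE1 (r,kernel):
  L0: frame=0x37 idx=1 entry=0x53007 [P=1 RW=1 US=1 PS=0]
  L1: frame=0x53 idx=12 entry=0x56007 [P=1 RW=1 US=1 PS=0]
  ⇒ phys 0x56AE1  [2 reads]

Access #1 fault: NONE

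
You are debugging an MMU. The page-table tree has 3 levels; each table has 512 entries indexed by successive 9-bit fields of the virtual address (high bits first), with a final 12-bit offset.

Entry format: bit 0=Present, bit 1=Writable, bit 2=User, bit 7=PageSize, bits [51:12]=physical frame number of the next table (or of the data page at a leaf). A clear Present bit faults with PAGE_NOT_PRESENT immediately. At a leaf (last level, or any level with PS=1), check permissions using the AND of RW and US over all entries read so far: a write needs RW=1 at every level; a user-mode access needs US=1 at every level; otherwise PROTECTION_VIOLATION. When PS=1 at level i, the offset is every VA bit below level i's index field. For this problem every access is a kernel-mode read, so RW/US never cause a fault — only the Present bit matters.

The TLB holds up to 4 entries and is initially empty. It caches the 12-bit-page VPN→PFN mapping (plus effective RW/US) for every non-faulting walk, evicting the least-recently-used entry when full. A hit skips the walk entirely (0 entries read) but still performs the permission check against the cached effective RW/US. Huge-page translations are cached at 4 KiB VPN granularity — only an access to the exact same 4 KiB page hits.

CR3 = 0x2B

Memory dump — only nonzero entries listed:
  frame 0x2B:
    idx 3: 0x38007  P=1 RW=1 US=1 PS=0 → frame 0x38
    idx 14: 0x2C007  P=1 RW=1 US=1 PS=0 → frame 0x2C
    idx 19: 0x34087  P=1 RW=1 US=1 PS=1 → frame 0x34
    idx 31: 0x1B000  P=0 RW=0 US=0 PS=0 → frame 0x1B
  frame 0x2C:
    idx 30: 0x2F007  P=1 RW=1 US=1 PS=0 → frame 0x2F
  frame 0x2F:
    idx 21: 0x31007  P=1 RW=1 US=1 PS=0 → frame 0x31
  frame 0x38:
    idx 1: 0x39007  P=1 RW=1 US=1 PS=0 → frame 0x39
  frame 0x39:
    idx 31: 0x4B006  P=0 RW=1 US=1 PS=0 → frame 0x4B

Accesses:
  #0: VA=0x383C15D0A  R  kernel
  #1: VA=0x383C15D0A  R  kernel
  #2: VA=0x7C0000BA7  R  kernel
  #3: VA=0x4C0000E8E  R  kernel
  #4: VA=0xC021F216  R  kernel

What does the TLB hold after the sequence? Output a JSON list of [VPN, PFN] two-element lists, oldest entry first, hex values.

Walk each access:
#0 VA=0x383C15D0A (r,kernel):
  [0] read 0x2B idx=14: raw=0x2C007 flags P=1 W=1 U=1 S=0
  [1] read 0x2C idx=30: raw=0x2F007 flags P=1 W=1 U=1 S=0
  [2] read 0x2F idx=21: raw=0x31007 flags P=1 W=1 U=1 S=0
  ✓ 0x31D0A  — 3 lookups
#1 VA=0x383C15D0A (r,kernel):
  TLB hit vpn=0x383C15 → PA=0x31D0A
#2 VA=0x7C0000BA7 (r,kernel):
  [0] read 0x2B idx=31: raw=0x1B000 flags P=0 W=0 U=0 S=0
  → PAGE_NOT_PRESENT  (1 entries read)
#3 VA=0x4C0000E8E (r,kernel):
  [0] read 0x2B idx=19: raw=0x34087 flags P=1 W=1 U=1 S=1
  ✓ 0x34E8E (huge @L0)  — 1 lookups
#4 VA=0xC021F216 (r,kernel):
  [0] read 0x2B idx=3: raw=0x38007 flags P=1 W=1 U=1 S=0
  [1] read 0x38 idx=1: raw=0x39007 flags P=1 W=1 U=1 S=0
  [2] read 0x39 idx=31: raw=0x4B006 flags P=0 W=1 U=1 S=0
  → PAGE_NOT_PRESENT  (3 entries read)

TLB: [["0x383C15", "0x31"], ["0x4C0000", "0x34"]]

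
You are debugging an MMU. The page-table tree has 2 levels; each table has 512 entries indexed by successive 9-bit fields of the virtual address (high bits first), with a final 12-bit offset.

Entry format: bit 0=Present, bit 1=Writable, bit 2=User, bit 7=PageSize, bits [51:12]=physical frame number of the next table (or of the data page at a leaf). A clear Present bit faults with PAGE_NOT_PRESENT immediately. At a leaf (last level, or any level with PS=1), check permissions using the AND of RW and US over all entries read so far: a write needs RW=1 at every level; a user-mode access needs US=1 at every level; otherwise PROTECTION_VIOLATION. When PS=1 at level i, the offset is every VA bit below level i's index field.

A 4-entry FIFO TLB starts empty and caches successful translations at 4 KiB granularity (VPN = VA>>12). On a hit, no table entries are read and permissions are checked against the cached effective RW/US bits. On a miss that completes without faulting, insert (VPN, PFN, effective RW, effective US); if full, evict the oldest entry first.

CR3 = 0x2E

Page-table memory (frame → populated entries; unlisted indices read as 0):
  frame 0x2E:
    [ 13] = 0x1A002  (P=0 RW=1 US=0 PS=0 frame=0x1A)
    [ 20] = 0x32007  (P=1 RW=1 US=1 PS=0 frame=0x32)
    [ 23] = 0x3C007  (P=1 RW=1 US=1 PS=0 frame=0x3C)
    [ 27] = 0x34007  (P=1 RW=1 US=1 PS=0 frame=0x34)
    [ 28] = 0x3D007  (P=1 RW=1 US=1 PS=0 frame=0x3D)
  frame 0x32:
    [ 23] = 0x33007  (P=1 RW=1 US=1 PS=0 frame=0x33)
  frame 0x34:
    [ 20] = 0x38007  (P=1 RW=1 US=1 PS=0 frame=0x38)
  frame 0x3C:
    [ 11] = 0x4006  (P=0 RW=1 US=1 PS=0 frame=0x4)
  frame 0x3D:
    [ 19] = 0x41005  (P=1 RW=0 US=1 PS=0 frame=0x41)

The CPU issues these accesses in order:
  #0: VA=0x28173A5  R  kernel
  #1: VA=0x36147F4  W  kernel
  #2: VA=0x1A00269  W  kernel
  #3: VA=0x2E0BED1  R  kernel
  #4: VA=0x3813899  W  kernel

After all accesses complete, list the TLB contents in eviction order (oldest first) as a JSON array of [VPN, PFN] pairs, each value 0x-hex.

Per-access translation:
#0 VA=0x28173A5 (r,kernel):
  lvl0: tbl 0x2E, slot 20 ⇒ 0x32007 (P1/RW1/US1/PS0)
  lvl1: tbl 0x32, slot 23 ⇒ 0x33007 (P1/RW1/US1/PS0)
  ✓ 0x333A5  — 2 lookups
#1 VA=0x36147F4 (w,kernel):
  lvl0: tbl 0x2E, slot 27 ⇒ 0x34007 (P1/RW1/US1/PS0)
  lvl1: tbl 0x34, slot 20 ⇒ 0x38007 (P1/RW1/US1/PS0)
  ✓ 0x387F4  — 2 lookups
#2 VA=0x1A00269 (w,kernel):
  lvl0: tbl 0x2E, slot 13 ⇒ 0x1A002 (P0/RW1/US0/PS0)
  ✗ PAGE_NOT_PRESENT  [1 reads]
#3 VA=0x2E0BED1 (r,kernel):
  lvl0: tbl 0x2E, slot 23 ⇒ 0x3C007 (P1/RW1/US1/PS0)
  lvl1: tbl 0x3C, slot 11 ⇒ 0x4006 (P0/RW1/US1/PS0)
  ✗ PAGE_NOT_PRESENT  [2 reads]
#4 VA=0x3813899 (w,kernel):
  lvl0: tbl 0x2E, slot 28 ⇒ 0x3D007 (P1/RW1/US1/PS0)
  lvl1: tbl 0x3D, slot 19 ⇒ 0x41005 (P1/RW0/US1/PS0)
  ✗ PROTECTION_VIOLATION  [2 reads]

TLB: [["0x2817", "0x33"], ["0x3614", "0x38"]]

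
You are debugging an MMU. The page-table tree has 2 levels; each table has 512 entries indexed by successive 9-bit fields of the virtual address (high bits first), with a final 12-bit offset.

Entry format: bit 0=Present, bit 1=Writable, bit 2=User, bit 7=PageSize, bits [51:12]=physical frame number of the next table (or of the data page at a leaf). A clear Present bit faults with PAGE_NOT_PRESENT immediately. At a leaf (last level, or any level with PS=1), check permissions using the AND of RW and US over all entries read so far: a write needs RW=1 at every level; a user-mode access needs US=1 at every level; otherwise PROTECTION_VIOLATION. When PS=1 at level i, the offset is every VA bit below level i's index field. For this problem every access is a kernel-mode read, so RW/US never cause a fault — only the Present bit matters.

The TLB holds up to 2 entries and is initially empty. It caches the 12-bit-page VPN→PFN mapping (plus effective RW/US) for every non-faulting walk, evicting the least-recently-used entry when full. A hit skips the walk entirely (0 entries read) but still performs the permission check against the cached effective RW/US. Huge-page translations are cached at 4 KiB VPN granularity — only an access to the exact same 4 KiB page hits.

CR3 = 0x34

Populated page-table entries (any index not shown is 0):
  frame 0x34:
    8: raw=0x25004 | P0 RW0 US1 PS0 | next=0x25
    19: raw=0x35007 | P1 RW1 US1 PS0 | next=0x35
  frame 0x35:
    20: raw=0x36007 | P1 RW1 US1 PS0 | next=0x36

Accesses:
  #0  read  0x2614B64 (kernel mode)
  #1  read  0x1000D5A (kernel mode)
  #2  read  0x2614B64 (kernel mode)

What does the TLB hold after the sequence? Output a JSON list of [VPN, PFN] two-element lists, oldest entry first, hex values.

Per-access translation:
#0 VA=0x2614B64 (r,kernel):
  L0: frame=0x34 idx=19 entry=0x35007 [P=1 RW=1 US=1 PS=0]
  L1: frame=0x35 idx=20 entry=0x36007 [P=1 RW=1 US=1 PS=0]
  ✓ 0x36B64  — 2 lookups
#1 VA=0x1000D5A (r,kernel):
  L0: frame=0x34 idx=8 entry=0x25004 [P=0 RW=0 US=1 PS=0]
  ⇒ fault: PAGE_NOT_PRESENT  — 1 lookups
#2 VA=0x2614B64 (r,kernel):
  TLB hit vpn=0x2614 → PA=0x36B64

TLB: [["0x2614", "0x36"]]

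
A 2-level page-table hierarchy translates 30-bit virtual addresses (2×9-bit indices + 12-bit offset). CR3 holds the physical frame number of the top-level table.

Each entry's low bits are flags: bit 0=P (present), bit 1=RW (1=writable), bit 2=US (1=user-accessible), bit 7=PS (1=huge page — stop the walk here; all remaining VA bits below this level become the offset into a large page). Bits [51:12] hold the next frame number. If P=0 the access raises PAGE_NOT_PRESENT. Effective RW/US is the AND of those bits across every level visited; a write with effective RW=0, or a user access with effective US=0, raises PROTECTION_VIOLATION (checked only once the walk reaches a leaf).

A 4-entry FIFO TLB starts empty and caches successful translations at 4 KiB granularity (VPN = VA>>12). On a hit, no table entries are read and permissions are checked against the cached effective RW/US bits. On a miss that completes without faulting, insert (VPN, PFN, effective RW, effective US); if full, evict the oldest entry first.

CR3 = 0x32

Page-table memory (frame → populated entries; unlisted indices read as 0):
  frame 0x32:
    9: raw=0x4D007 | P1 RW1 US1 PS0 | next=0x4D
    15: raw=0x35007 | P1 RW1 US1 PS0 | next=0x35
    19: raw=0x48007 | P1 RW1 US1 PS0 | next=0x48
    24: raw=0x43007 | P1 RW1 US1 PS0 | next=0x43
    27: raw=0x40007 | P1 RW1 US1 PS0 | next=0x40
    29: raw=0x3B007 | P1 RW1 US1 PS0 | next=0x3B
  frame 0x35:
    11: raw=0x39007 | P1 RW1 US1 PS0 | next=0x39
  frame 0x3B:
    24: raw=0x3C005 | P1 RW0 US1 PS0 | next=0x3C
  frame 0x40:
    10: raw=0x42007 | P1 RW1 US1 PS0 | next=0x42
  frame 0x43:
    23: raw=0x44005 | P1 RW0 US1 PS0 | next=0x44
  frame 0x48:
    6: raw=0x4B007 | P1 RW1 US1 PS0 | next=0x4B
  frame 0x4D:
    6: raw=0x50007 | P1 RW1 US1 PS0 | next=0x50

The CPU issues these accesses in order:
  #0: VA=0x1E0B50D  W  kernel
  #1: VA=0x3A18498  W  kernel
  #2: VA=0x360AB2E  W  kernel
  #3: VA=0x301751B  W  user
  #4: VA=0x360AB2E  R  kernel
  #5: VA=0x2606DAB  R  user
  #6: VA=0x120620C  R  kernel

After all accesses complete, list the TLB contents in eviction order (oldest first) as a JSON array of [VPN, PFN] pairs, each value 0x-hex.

Trace:
#0 VA=0x1E0B50D (w,kernel):
  [0] read 0x32 idx=15: raw=0x35007 flags P=1 W=1 U=1 S=0
  [1] read 0x35 idx=11: raw=0x39007 flags P=1 W=1 U=1 S=0
  ✓ 0x3950D  — 2 lookups
#1 VA=0x3A18498 (w,kernel):
  [0] read 0x32 idx=29: raw=0x3B007 flags P=1 W=1 U=1 S=0
  [1] read 0x3B idx=24: raw=0x3C005 flags P=1 W=0 U=1 S=0
  ✗ PROTECTION_VIOLATION  [2 reads]
#2 VA=0x360AB2E (w,kernel):
  [0] read 0x32 idx=27: raw=0x40007 flags P=1 W=1 U=1 S=0
  [1] read 0x40 idx=10: raw=0x42007 flags P=1 W=1 U=1 S=0
  ✓ 0x42B2E  — 2 lookups
#3 VA=0x301751B (w,user):
  [0] read 0x32 idx=24: raw=0x43007 flags P=1 W=1 U=1 S=0
  [1] read 0x43 idx=23: raw=0x44005 flags P=1 W=0 U=1 S=0
  ✗ PROTECTION_VIOLATION  [2 reads]
#4 VA=0x360AB2E (r,kernel):
  TLB hit vpn=0x360A → PA=0x42B2E
#5 VA=0x2606DAB (r,user):
  [0] read 0x32 idx=19: raw=0x48007 flags P=1 W=1 U=1 S=0
  [1] read 0x48 idx=6: raw=0x4B007 flags P=1 W=1 U=1 S=0
  ✓ 0x4BDAB  — 2 lookups
#6 VA=0x120620C (r,kernel):
  [0] read 0x32 idx=9: raw=0x4D007 flags P=1 W=1 U=1 S=0
  [1] read 0x4D idx=6: raw=0x50007 flags P=1 W=1 U=1 S=0
  ✓ 0x5020C  — 2 lookups

TLB: [["0x1E0B", "0x39"], ["0x360A", "0x42"], ["0x2606", "0x4B"], ["0x1206", "0x50"]]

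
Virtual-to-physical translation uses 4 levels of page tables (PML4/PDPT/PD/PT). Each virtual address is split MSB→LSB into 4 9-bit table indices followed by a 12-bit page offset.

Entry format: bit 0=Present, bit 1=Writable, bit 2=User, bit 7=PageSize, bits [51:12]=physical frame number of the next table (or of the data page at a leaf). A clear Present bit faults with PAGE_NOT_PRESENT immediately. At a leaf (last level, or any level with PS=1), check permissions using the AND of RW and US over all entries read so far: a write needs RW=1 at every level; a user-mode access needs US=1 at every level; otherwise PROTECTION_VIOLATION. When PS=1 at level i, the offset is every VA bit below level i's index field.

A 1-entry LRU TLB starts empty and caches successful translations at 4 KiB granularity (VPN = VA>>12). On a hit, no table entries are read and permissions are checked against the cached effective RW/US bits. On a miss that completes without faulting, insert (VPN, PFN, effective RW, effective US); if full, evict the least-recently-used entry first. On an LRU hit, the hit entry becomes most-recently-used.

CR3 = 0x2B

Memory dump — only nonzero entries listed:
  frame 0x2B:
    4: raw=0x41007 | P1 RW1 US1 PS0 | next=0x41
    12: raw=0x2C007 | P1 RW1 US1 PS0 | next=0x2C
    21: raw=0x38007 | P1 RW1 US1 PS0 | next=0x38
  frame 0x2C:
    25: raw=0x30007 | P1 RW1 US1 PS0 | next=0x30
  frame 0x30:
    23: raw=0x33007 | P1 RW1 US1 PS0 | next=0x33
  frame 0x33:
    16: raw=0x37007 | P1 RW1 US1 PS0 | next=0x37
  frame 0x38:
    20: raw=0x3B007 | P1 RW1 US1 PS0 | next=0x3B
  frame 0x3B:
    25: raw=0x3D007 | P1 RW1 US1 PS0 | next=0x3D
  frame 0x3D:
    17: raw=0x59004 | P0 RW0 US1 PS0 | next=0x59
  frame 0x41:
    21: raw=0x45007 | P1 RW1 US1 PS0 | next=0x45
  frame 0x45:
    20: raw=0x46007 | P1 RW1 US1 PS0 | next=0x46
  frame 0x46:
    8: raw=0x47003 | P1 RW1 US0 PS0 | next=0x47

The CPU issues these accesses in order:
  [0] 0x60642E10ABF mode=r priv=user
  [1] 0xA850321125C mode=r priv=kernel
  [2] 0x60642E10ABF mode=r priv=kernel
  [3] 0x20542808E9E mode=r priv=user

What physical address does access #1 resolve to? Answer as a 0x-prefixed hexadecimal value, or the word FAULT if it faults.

Trace:
#0 VA=0x60642E10ABF (r,user):
  [0] read 0x2B idx=12: raw=0x2C007 flags P=1 W=1 U=1 S=0
  [1] read 0x2C idx=25: raw=0x30007 flags P=1 W=1 U=1 S=0
  [2] read 0x30 idx=23: raw=0x33007 flags P=1 W=1 U=1 S=0
  [3] read 0x33 idx=16: raw=0x37007 flags P=1 W=1 U=1 S=0
  → PA=0x37ABF  (4 entries read)
#1 VA=0xA850321125C (r,kernel):
  [0] read 0x2B idx=21: raw=0x38007 flags P=1 W=1 U=1 S=0
  [1] read 0x38 idx=20: raw=0x3B007 flags P=1 W=1 U=1 S=0
  [2] read 0x3B idx=25: raw=0x3D007 flags P=1 W=1 U=1 S=0
  [3] read 0x3D idx=17: raw=0x59004 flags P=0 W=0 U=1 S=0
  → PAGE_NOT_PRESENT  (4 entries read)
#2 VA=0x60642E10ABF (r,kernel):
  TLB hit vpn=0x60642E10 → PA=0x37ABF
#3 VA=0x20542808E9E (r,user):
  [0] read 0x2B idx=4: raw=0x41007 flags P=1 W=1 U=1 S=0
  [1] read 0x41 idx=21: raw=0x45007 flags P=1 W=1 U=1 S=0
  [2] read 0x45 idx=20: raw=0x46007 flags P=1 W=1 U=1 S=0
  [3] read 0x46 idx=8: raw=0x47003 flags P=1 W=1 U=0 S=0
  → PROTECTION_VIOLATION  (4 entries read)

Access #1 PA: FAULT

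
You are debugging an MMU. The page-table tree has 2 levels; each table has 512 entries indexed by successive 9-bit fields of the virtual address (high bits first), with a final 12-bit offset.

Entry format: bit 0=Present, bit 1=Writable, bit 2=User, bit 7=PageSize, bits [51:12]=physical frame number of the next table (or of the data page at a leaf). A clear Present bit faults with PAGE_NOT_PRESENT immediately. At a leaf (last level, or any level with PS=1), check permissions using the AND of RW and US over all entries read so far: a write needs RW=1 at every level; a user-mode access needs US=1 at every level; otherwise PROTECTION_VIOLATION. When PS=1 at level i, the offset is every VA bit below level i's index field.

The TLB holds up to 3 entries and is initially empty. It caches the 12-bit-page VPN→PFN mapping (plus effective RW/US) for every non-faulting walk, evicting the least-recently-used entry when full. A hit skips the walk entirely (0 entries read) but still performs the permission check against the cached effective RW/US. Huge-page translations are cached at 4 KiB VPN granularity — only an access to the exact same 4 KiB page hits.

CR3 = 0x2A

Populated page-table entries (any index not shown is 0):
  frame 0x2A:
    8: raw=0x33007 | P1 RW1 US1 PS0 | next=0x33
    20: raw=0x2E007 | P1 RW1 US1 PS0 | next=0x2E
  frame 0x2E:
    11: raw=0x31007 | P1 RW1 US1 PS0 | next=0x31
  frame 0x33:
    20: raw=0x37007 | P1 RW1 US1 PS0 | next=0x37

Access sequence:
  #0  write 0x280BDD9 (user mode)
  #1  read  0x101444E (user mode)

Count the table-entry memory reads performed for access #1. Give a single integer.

Trace:
#0 VA=0x280BDD9 (w,user):
  L0: frame=0x2A idx=20 entry=0x2E007 [P=1 RW=1 US=1 PS=0]
  L1: frame=0x2E idx=11 entry=0x31007 [P=1 RW=1 US=1 PS=0]
  ⇒ phys 0x31DD9  [2 reads]
#1 VA=0x101444E (r,user):
  L0: frame=0x2A idx=8 entry=0x33007 [P=1 RW=1 US=1 PS=0]
  L1: frame=0x33 idx=20 entry=0x37007 [P=1 RW=1 US=1 PS=0]
  ⇒ phys 0x3744E  [2 reads]

Entries read for #1: 2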